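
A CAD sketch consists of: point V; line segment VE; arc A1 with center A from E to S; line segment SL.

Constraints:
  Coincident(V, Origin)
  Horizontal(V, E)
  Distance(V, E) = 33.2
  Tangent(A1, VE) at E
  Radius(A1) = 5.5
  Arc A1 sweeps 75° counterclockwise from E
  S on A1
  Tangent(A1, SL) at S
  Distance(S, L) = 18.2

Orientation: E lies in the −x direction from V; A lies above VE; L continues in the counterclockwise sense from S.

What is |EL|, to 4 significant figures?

23.86

V is at the origin; V and E share the same y with |VE| = 33.2 and E on the −x side, so E = (-33.20, 0.000). The tangent condition forces AE to be normal to VE, so A = E + (0, 5.5) = (-33.20, 5.500). On A1, E sits at bearing -90° from A; a 75° counterclockwise sweep puts S at bearing -15°, so S = A + 5.5·(cos -15°, sin -15°) = (-27.89, 4.076). A1 meets SL tangentially, so AS is at right angles to SL, so SL runs along (−sin -15°, cos -15°); with |SL| = 18.2, L = (-23.18, 21.66). Then |EL| = |L − E| = 23.86.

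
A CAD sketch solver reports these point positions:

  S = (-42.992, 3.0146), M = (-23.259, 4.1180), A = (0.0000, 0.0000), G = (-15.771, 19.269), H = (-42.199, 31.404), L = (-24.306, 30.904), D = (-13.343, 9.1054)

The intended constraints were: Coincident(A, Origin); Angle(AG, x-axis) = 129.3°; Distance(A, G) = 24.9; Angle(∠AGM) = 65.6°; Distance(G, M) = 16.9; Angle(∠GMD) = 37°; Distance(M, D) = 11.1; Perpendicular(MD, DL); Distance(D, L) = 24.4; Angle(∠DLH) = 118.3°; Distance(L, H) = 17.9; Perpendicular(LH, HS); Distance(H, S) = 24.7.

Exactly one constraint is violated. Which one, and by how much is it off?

Distance(H, S) = 24.7 — off by 3.70.

A = (0.00, 0.00) ✓; AG at 129.3° ✓; |AG| = 24.90 ✓; ∠AGM = 65.60° ✓; |GM| = 16.90 ✓; ∠GMD = 37.00° ✓; |MD| = 11.10 ✓; ∠(MD, DL) = 90.00° ✓; |DL| = 24.40 ✓; ∠DLH = 118.3° ✓; |LH| = 17.90 ✓; ∠(LH, HS) = 90.00° ✓; |HS| = 28.40 ✗.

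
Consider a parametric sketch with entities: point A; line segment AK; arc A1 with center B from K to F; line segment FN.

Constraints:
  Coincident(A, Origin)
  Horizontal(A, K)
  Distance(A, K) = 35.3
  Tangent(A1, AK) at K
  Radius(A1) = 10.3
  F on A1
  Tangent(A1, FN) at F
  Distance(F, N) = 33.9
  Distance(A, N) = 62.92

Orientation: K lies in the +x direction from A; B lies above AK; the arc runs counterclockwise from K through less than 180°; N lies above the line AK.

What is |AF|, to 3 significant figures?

46.8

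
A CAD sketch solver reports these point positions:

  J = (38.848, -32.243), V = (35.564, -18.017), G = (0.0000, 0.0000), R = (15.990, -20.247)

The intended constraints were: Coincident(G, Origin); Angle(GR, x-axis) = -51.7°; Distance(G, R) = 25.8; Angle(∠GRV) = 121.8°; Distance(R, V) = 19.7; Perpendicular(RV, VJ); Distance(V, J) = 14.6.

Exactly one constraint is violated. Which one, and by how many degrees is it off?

Perpendicular(RV, VJ) — off by 6.50°.

G = (0.00, 0.00) ✓; GR at -51.70° ✓; |GR| = 25.80 ✓; ∠GRV = 121.8° ✓; |RV| = 19.70 ✓; ∠(RV, VJ) = 83.50° ✗; |VJ| = 14.60 ✓.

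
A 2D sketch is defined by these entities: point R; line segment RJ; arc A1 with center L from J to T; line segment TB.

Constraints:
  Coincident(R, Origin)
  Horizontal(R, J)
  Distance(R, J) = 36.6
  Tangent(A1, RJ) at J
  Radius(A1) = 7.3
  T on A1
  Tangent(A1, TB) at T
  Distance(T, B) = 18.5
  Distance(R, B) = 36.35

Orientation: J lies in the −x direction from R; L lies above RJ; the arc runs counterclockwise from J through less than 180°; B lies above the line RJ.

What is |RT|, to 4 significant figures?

30.04

Checks: ∠(LJ, JR) = 90.00° ✓; |LT| = 7.300 ✓; ∠(LT, TB) = 90.00° ✓; |TB| = 18.50 ✓; |RB| = 36.35 ✓.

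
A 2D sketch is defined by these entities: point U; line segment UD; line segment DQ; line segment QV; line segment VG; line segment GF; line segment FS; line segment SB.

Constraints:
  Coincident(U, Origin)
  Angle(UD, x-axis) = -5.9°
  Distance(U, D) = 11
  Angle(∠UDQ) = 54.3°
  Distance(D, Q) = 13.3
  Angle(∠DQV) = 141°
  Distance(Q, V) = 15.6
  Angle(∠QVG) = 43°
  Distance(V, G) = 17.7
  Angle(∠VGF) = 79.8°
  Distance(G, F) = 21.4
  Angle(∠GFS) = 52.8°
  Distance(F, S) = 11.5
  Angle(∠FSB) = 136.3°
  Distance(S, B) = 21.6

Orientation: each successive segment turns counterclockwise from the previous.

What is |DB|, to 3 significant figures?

27.4

U is at the origin; UD runs at -5.9° with length 11.0, so D = (10.9, -1.13). ∠UDQ = 54.3° gives DQ at 120° from the x-axis; with |DQ| = 13.3, Q = (4.33, 10.4). ∠DQV = 141.0° gives QV at 159° from the x-axis; with |QV| = 15.6, V = (-10.2, 16.1). ∠QVG = 43.0° gives VG at -64.2° from the x-axis; with |VG| = 17.7, G = (-2.51, 0.116). ∠VGF = 79.8° gives GF at 36.0° from the x-axis; with |GF| = 21.4, F = (14.8, 12.7). ∠GFS = 52.8° gives FS at 163° from the x-axis; with |FS| = 11.5, S = (3.80, 16.0). ∠FSB = 136.3° gives SB at -153° from the x-axis; with |SB| = 21.6, B = (-15.5, 6.25). Then |DB| = |B − D| = 27.4.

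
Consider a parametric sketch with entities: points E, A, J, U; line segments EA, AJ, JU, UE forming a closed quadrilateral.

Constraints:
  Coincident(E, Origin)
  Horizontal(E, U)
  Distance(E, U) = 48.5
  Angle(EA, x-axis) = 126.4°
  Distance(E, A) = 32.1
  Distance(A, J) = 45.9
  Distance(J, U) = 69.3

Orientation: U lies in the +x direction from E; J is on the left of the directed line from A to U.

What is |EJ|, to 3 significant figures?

60.5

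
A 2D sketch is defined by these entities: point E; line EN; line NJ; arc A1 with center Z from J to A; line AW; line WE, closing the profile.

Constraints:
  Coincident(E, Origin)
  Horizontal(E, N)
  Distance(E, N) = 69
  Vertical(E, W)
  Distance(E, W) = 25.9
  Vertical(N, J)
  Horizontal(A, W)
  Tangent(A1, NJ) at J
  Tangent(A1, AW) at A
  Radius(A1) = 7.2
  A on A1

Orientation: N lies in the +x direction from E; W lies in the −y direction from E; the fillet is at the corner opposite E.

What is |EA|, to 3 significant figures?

67.0

E is at the origin; EN is horizontal with |EN| = 69.0 and N on the +x side, so N = (69.0, 0.00). EW is vertical with |EW| = 25.9 and W on the −y side, so W = (0.00, -25.9). The virtual corner opposite E is at (69.0, -25.9). A1 meets NJ tangentially, so ZJ is at right angles to NJ and A1 meets AW tangentially, so ZA is at right angles to AW, with radius 7.2, so the center Z sits 7.2 in from both sides at Z = (61.8, -18.7). That places the tangent points at J = (69.0, -18.7) on NJ and A = (61.8, -25.9) on AW. Then |EA| = |A − E| = 67.0.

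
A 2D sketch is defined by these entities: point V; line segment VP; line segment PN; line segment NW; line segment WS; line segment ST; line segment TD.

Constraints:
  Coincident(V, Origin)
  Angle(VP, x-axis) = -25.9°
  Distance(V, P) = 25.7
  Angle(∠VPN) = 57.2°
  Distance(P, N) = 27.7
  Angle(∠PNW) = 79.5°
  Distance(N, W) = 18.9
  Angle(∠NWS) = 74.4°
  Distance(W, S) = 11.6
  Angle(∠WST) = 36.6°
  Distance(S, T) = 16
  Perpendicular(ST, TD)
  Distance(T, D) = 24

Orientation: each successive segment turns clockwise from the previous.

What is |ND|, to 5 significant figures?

34.729

V is at the origin; VP runs at -25.9° with length 25.7, so P = (23.119, -11.226). ∠VPN = 57.2° gives PN at -148.70° from the x-axis; with |PN| = 27.7, N = (-0.54987, -25.616). ∠PNW = 79.5° gives NW at 110.80° from the x-axis; with |NW| = 18.9, W = (-7.2614, -7.9483). ∠NWS = 74.4° gives WS at 5.2000° from the x-axis; with |WS| = 11.6, S = (4.2909, -6.8969). ∠WST = 36.6° gives ST at -138.20° from the x-axis; with |ST| = 16.0, T = (-7.6368, -17.561). The perpendicularity gives TD at right angles to ST, so TD runs at 131.80°; with |TD| = 24.0, D = (-23.634, 0.32996). Then |ND| = |D − N| = 34.729.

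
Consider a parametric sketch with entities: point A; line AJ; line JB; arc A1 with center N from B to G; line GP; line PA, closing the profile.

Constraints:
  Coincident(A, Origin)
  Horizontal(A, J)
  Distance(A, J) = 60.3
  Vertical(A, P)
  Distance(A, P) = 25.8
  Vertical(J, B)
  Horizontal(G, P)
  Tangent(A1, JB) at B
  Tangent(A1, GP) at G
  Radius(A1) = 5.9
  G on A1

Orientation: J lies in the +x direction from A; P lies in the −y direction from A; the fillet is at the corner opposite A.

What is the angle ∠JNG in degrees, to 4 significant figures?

163.5°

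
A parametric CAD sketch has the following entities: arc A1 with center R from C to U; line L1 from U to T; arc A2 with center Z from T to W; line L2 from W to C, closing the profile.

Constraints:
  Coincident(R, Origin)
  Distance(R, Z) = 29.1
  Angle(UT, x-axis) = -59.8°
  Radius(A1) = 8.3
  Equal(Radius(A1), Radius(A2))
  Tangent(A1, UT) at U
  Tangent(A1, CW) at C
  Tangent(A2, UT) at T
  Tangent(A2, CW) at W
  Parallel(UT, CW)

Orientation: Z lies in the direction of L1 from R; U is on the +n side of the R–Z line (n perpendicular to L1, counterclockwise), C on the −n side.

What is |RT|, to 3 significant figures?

30.3

The slot axis is L1's direction at -59.8°, so u = (cos -59.8°, sin -59.8°) = (0.503, -0.864) and n = (−sin -59.8°, cos -59.8°) = (0.864, 0.503). R is at the origin and Z lies 29.1 along u from R, so Z = 29.1·u = (14.6, -25.2). Tangency of A1 to both parallel lines with radius 8.3 puts U and C at R ± 8.3·n: U = (7.17, 4.18), C = (-7.17, -4.18). Equal radii place T and W the same way about Z: T = Z + 8.3·n = (21.8, -21.0), W = Z − 8.3·n = (7.46, -29.3). Then |RT| = |T − R| = 30.3.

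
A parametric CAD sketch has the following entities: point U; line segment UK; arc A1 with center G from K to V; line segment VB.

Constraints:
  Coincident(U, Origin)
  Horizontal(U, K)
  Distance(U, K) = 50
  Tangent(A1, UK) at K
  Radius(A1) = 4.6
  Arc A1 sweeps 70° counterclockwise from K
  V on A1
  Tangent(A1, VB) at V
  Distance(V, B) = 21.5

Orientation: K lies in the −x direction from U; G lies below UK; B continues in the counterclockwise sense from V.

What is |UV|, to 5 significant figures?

54.407

Since A1 is tangent to UK there, GK ⟂ UK, so G = K + (0, -4.6) = (-50.000, -4.6000). On A1, K sits at bearing 90° from G; a 70° counterclockwise sweep puts V at bearing 160°, so V = G + 4.6·(cos 160°, sin 160°) = (-54.323, -3.0267). Then |UV| = |V − U| = 54.407.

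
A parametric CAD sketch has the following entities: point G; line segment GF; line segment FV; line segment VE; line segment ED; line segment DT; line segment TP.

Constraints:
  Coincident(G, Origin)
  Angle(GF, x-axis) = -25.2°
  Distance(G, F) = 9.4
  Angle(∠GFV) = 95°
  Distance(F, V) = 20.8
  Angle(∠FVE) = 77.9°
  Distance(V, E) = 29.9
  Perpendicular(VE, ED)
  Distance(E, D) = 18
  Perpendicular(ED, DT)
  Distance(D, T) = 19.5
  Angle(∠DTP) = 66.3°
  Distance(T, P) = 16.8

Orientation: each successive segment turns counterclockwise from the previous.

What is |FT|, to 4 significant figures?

6.477

G is at the origin; GF runs at -25.2° with length 9.4, so F = (8.505, -4.002). ∠GFV = 95.0° gives FV at 59.80° from the x-axis; with |FV| = 20.8, V = (18.97, 13.97). ∠FVE = 77.9° gives VE at 161.9° from the x-axis; with |VE| = 29.9, E = (-9.452, 23.26). VE is perpendicular to ED, so ED runs at -108.1°; with |ED| = 18.0, D = (-15.04, 6.155). The perpendicularity gives DT at right angles to ED, so DT runs at -18.10°; with |DT| = 19.5, T = (3.491, 0.09634). Then |FT| = |T − F| = 6.477.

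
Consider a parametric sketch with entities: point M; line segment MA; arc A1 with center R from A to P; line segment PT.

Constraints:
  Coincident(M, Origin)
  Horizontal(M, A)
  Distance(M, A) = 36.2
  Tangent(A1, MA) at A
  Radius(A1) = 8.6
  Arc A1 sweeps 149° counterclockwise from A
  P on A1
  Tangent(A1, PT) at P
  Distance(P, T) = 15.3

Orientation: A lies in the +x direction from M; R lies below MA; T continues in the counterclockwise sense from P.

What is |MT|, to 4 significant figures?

50.83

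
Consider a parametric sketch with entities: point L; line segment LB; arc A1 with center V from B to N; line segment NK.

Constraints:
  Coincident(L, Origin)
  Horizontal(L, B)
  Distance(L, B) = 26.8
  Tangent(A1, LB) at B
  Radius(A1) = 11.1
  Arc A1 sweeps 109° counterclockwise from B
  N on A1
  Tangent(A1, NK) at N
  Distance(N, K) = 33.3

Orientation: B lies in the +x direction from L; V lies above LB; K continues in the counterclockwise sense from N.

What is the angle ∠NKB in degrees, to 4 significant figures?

18.57°

L is at the origin; LB is horizontal with |LB| = 26.8 and B on the +x side, so B = (26.80, 0.000). Since A1 is tangent to LB there, VB ⟂ LB, so V = B + (0, 11.1) = (26.80, 11.10). On A1, B sits at bearing -90° from V; a 109° counterclockwise sweep puts N at bearing 19°, so N = V + 11.1·(cos 19°, sin 19°) = (37.30, 14.71). A1 meets NK tangentially, so VN is at right angles to NK, so NK runs along (−sin 19°, cos 19°); with |NK| = 33.3, K = (26.45, 46.20). Then cos ∠NKB = KN·KB / (|KN||KB|), giving 18.57°.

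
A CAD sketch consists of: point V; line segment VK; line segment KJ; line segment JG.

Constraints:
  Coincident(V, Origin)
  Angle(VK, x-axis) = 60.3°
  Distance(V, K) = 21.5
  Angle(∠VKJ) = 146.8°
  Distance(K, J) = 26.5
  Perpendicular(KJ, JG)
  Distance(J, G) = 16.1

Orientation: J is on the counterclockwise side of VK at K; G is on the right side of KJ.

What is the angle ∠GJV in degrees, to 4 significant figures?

104.8°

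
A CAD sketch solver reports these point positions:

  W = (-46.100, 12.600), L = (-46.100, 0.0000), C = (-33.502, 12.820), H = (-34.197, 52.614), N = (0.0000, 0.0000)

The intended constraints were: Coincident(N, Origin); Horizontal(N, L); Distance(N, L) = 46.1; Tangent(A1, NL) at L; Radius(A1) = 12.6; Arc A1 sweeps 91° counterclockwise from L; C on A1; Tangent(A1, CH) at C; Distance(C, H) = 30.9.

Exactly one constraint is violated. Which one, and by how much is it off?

Distance(C, H) = 30.9 — off by 8.90.

N = (0.00, 0.00) ✓; N.y = 0.00, L.y = 0.00 ✓; |NL| = 46.10 ✓; ∠(WL, LN) = 90.00° ✓; |WL| = 12.60 ✓; bearing(W→C) − bearing(W→L) = 91.00° ✓; |WC| = 12.60 ✓; ∠(WC, CH) = 90.00° ✓; |CH| = 39.80 ✗.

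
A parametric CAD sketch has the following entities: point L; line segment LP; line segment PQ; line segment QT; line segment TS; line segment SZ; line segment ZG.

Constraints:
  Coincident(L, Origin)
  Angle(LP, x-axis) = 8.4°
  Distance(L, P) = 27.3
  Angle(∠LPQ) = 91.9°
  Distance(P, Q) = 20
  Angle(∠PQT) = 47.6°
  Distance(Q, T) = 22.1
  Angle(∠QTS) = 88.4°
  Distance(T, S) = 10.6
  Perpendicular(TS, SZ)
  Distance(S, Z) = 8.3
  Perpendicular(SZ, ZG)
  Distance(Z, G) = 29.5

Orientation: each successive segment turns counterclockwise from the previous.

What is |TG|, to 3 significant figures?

20.6

L is at the origin; LP runs at 8.4° with length 27.3, so P = (27.0, 3.99). ∠LPQ = 91.9° gives PQ at 96.5° from the x-axis; with |PQ| = 20.0, Q = (24.7, 23.9). ∠PQT = 47.6° gives QT at -131° from the x-axis; with |QT| = 22.1, T = (10.2, 7.21). ∠QTS = 88.4° gives TS at -39.5° from the x-axis; with |TS| = 10.6, S = (18.4, 0.463). TS ⟂ SZ, so SZ runs at 50.5°; with |SZ| = 8.3, Z = (23.7, 6.87). The perpendicularity gives ZG at right angles to SZ, so ZG runs at 140°; with |ZG| = 29.5, G = (0.911, 25.6). Then |TG| = |G − T| = 20.6.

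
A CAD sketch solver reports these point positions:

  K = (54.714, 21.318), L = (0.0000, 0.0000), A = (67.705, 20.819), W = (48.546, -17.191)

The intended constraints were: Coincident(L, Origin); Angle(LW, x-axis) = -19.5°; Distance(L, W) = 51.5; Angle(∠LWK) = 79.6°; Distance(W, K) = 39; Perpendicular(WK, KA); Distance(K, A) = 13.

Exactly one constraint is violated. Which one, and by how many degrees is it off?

Perpendicular(WK, KA) — off by 6.90°.

L = (0.00, 0.00) ✓; LW at -19.50° ✓; |LW| = 51.50 ✓; ∠LWK = 79.60° ✓; |WK| = 39.00 ✓; ∠(WK, KA) = 83.10° ✗; |KA| = 13.00 ✓.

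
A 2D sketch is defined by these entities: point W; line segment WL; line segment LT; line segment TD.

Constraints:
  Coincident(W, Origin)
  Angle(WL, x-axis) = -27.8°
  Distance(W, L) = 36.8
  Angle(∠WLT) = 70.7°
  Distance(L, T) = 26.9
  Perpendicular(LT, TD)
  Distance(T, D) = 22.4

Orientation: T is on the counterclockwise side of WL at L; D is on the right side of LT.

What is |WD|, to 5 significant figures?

59.002

W is at the origin; WL runs at -27.8° with length 36.8, so L = 36.8·(cos -27.8°, sin -27.8°) = (32.553, -17.163). ∠WLT = 70.7°, so LT runs at -27.8° + (180° − 70.7°) = 81.500° from the x-axis; with |LT| = 26.9, T = L + 26.9·(cos 81.500°, sin 81.500°) = (36.529, 9.4415). LT is perpendicular to TD; with |TD| = 22.4 on the right of LT, D = T + 22.4·(0.98902, -0.14781) = (58.683, 6.1306). Then |WD| = |D − W| = 59.002.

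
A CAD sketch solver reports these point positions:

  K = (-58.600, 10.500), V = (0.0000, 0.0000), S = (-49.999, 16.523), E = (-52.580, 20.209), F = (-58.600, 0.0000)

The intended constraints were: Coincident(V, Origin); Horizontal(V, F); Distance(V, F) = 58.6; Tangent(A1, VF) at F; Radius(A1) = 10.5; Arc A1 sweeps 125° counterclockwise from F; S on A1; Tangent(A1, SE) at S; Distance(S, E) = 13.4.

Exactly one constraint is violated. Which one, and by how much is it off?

Distance(S, E) = 13.4 — off by 8.90.

V = (0.00, 0.00) ✓; V.y = 0.00, F.y = 0.00 ✓; |VF| = 58.60 ✓; ∠(KF, FV) = 90.00° ✓; |KF| = 10.50 ✓; bearing(K→S) − bearing(K→F) = 125.0° ✓; |KS| = 10.50 ✓; ∠(KS, SE) = 90.00° ✓; |SE| = 4.500 ✗.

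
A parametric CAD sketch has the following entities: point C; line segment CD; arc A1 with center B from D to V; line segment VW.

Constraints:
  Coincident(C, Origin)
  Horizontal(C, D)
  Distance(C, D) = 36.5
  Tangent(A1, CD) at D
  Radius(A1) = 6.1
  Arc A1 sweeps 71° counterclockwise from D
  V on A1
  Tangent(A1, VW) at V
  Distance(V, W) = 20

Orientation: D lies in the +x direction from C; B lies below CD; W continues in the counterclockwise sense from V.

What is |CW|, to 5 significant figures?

33.418

On A1, D sits at bearing 90° from B; a 71° counterclockwise sweep puts V at bearing 161°, so V = B + 6.1·(cos 161°, sin 161°) = (30.732, -4.1140). A1 meets VW tangentially, so BV is at right angles to VW, so VW runs along (−sin 161°, cos 161°); with |VW| = 20.0, W = (24.221, -23.024). Then |CW| = |W − C| = 33.418.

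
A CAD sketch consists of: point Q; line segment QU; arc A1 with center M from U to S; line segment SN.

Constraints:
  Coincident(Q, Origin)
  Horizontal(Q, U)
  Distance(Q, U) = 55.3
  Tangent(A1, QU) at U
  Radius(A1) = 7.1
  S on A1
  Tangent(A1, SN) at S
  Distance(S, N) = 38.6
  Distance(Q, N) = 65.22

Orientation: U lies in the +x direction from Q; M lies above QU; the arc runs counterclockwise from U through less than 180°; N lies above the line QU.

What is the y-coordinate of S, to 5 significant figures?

9.8650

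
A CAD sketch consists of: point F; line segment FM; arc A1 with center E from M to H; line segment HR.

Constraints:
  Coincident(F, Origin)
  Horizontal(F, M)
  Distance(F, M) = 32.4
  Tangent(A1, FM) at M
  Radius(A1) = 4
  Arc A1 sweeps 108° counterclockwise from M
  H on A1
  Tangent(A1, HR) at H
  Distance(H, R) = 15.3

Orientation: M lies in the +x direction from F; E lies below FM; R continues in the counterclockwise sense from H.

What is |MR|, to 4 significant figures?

19.81

On A1, M sits at bearing 90° from E; a 108° counterclockwise sweep puts H at bearing 198°, so H = E + 4.0·(cos 198°, sin 198°) = (28.60, -5.236). Tangency of A1 to HR means the radius EH is perpendicular to HR, so HR runs along (−sin 198°, cos 198°); with |HR| = 15.3, R = (33.32, -19.79). Then |MR| = |R − M| = 19.81.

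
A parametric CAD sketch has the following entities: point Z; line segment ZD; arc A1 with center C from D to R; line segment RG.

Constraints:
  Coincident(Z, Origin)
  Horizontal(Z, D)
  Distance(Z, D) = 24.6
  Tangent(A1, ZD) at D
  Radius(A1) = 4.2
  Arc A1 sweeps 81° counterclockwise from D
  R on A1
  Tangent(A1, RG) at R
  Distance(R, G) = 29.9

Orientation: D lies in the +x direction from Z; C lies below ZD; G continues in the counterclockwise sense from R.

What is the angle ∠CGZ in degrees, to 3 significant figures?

42.5°

Z is at the origin; Z and D share the same y with |ZD| = 24.6 and D on the +x side, so D = (24.6, 0.00). A1 meets ZD tangentially, so CD is at right angles to ZD, so C = D + (0, -4.2) = (24.6, -4.20). On A1, D sits at bearing 90° from C; an 81° counterclockwise sweep puts R at bearing 171°, so R = C + 4.2·(cos 171°, sin 171°) = (20.5, -3.54). Tangency of A1 to RG means the radius CR is perpendicular to RG, so RG runs along (−sin 171°, cos 171°); with |RG| = 29.9, G = (15.8, -33.1). Then cos ∠CGZ = GC·GZ / (|GC||GZ|), giving 42.5°.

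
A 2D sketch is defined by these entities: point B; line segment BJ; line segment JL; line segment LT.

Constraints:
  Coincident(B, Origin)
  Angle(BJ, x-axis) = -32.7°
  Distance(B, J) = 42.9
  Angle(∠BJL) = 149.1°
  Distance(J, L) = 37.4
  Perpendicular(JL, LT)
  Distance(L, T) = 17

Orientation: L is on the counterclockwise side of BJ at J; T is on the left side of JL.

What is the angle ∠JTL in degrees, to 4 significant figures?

65.56°

∠BJL = 149.1°, so JL runs at -32.7° + (180° − 149.1°) = -1.800° from the x-axis; with |JL| = 37.4, L = J + 37.4·(cos -1.800°, sin -1.800°) = (73.48, -24.35). JL ⟂ LT; with |LT| = 17.0 on the left of JL, T = L + 17.0·(0.03141, 0.9995) = (74.02, -7.359). Then cos ∠JTL = TJ·TL / (|TJ||TL|), giving 65.56°.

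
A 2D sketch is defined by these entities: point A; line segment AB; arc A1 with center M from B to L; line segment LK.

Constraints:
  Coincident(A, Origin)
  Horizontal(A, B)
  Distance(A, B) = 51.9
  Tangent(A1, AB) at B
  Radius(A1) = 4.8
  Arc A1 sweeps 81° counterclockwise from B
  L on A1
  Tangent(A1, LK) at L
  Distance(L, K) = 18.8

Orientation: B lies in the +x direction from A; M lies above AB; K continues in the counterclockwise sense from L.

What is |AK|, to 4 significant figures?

63.73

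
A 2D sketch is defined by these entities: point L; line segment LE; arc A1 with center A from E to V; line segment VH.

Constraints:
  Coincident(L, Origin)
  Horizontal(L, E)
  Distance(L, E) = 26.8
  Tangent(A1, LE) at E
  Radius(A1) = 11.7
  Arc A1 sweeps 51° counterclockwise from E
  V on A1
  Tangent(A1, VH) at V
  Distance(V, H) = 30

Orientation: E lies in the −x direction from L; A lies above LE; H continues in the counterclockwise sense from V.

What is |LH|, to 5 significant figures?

27.676

L is at the origin; L and E share the same y with |LE| = 26.8 and E on the −x side, so E = (-26.800, 0.0000). Since A1 is tangent to LE there, AE ⟂ LE, so A = E + (0, 11.7) = (-26.800, 11.700). On A1, E sits at bearing -90° from A; a 51° counterclockwise sweep puts V at bearing -39°, so V = A + 11.7·(cos -39°, sin -39°) = (-17.707, 4.3370). Since A1 is tangent to VH there, AV ⟂ VH, so VH runs along (−sin -39°, cos -39°); with |VH| = 30.0, H = (1.1722, 27.651). Then |LH| = |H − L| = 27.676.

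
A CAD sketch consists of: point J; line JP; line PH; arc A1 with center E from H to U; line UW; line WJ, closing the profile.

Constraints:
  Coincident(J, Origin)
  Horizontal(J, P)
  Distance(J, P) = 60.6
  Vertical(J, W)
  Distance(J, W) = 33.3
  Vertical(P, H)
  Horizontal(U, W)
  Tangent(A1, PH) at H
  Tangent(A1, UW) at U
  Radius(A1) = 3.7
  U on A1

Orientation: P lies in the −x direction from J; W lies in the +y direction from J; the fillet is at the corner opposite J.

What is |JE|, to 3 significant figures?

64.1

JW is vertical with |JW| = 33.3 and W on the +y side, so W = (0.00, 33.3). The virtual corner opposite J is at (-60.6, 33.3). Since A1 is tangent to PH there, EH ⟂ PH and tangency of A1 to UW means the radius EU is perpendicular to UW, with radius 3.7, so the center E sits 3.7 in from both sides at E = (-56.9, 29.6). Then |JE| = |E − J| = 64.1.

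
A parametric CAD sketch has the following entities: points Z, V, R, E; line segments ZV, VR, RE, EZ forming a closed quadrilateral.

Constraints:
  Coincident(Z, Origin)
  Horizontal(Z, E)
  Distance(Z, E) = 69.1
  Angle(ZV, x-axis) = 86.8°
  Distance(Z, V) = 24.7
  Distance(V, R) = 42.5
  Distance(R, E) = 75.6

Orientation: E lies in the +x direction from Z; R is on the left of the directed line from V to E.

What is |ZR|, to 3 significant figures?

65.2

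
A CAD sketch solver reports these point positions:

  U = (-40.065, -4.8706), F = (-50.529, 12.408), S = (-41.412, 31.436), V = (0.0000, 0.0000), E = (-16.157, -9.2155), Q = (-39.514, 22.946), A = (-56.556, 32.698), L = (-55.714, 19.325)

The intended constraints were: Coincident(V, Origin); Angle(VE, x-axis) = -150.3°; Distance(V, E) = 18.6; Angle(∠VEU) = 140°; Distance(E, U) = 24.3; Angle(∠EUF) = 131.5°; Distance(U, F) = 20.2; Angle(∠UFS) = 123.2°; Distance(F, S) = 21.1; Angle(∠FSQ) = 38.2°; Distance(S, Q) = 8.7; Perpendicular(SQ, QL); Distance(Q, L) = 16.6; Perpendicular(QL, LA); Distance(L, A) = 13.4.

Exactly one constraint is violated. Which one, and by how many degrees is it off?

Perpendicular(QL, LA) — off by 9.00°.

V = (0.00, 0.00) ✓; VE at -150.3° ✓; |VE| = 18.60 ✓; ∠VEU = 140.0° ✓; |EU| = 24.30 ✓; ∠EUF = 131.5° ✓; |UF| = 20.20 ✓; ∠UFS = 123.2° ✓; |FS| = 21.10 ✓; ∠FSQ = 38.20° ✓; |SQ| = 8.700 ✓; ∠(SQ, QL) = 90.00° ✓; |QL| = 16.60 ✓; ∠(QL, LA) = 99.00° ✗; |LA| = 13.40 ✓.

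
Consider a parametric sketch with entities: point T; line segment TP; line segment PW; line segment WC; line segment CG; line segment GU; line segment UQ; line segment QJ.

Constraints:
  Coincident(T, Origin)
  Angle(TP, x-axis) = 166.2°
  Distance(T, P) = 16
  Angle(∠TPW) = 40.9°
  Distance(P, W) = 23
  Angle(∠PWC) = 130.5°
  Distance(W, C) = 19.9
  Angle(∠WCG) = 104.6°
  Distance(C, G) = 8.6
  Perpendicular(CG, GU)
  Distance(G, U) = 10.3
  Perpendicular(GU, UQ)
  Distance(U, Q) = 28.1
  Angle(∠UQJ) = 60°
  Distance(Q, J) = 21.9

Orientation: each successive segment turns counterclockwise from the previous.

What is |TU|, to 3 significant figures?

12.0

∠WCG = 104.6° gives CG at 70.2° from the x-axis; with |CG| = 8.6, G = (20.5, -8.67). CG is perpendicular to GU, so GU runs at 160°; with |GU| = 10.3, U = (10.8, -5.18). Then |TU| = |U − T| = 12.0.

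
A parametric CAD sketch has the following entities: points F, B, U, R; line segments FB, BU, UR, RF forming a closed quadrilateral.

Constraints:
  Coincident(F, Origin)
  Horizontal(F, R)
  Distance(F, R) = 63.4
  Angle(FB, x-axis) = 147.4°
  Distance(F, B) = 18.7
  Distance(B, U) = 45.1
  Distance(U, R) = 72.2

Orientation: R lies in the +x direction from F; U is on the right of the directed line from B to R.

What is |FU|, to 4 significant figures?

32.57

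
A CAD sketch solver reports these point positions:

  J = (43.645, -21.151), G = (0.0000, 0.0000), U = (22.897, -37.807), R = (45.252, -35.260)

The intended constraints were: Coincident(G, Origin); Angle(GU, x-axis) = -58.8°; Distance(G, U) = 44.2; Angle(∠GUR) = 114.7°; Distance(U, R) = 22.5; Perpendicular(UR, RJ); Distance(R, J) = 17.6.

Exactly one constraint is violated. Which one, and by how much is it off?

Distance(R, J) = 17.6 — off by 3.40.

G = (0.00, 0.00) ✓; GU at -58.80° ✓; |GU| = 44.20 ✓; ∠GUR = 114.7° ✓; |UR| = 22.50 ✓; ∠(UR, RJ) = 90.00° ✓; |RJ| = 14.20 ✗.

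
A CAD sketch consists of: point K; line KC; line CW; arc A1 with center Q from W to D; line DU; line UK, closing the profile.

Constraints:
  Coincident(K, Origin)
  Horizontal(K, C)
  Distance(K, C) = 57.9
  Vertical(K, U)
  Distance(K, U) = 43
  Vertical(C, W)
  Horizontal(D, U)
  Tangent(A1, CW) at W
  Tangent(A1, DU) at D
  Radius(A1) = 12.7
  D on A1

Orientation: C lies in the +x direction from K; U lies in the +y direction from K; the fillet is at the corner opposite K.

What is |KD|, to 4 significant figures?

62.39

The virtual corner opposite K is at (57.90, 43.00). Since A1 is tangent to CW there, QW ⟂ CW and A1 meets DU tangentially, so QD is at right angles to DU, with radius 12.7, so the center Q sits 12.7 in from both sides at Q = (45.20, 30.30). That places the tangent points at W = (57.90, 30.30) on CW and D = (45.20, 43.00) on DU. Then |KD| = |D − K| = 62.39.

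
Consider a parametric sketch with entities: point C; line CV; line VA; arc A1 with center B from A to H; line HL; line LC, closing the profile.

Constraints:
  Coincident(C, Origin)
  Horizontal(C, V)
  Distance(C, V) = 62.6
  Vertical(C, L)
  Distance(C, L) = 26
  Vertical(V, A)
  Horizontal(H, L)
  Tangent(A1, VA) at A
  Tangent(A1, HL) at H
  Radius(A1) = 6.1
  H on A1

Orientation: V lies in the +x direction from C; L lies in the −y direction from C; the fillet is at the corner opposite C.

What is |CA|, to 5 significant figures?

65.687

The virtual corner opposite C is at (62.600, -26.000). The tangent condition forces BA to be normal to VA and A1 meets HL tangentially, so BH is at right angles to HL, with radius 6.1, so the center B sits 6.1 in from both sides at B = (56.500, -19.900). That places the tangent points at A = (62.600, -19.900) on VA and H = (56.500, -26.000) on HL. Then |CA| = |A − C| = 65.687.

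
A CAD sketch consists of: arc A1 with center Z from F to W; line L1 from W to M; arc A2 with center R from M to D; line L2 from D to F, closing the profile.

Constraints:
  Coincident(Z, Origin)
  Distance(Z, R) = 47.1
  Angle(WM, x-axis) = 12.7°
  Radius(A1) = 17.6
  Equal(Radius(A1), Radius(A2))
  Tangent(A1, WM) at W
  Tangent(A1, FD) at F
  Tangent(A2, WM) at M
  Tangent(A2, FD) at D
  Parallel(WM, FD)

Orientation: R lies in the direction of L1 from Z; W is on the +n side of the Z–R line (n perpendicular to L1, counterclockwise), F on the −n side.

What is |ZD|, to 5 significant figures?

50.281

The slot axis is L1's direction at 12.7°, so u = (cos 12.7°, sin 12.7°) = (0.97553, 0.21985) and n = (−sin 12.7°, cos 12.7°) = (-0.21985, 0.97553). Z is at the origin and R lies 47.1 along u from Z, so R = 47.1·u = (45.948, 10.355). Tangency of A1 to both parallel lines with radius 17.6 puts W and F at Z ± 17.6·n: W = (-3.8693, 17.169), F = (3.8693, -17.169). Equal radii place M and D the same way about R: M = R + 17.6·n = (42.078, 27.524), D = R − 17.6·n = (49.817, -6.8147). Then |ZD| = |D − Z| = 50.281.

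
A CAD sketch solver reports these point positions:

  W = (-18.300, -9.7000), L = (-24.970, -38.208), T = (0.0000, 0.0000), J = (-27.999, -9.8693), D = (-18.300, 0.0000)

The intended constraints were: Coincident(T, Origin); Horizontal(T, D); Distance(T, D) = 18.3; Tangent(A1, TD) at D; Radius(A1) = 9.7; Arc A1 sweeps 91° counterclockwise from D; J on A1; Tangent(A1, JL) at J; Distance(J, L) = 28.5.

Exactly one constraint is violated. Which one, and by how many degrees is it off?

Tangent(A1, JL) at J — off by 5.10°.

T = (0.00, 0.00) ✓; T.y = 0.00, D.y = 0.00 ✓; |TD| = 18.30 ✓; ∠(WD, DT) = 90.00° ✓; |WD| = 9.700 ✓; bearing(W→J) − bearing(W→D) = 91.00° ✓; |WJ| = 9.700 ✓; ∠(WJ, JL) = 84.90° ✗; |JL| = 28.50 ✓.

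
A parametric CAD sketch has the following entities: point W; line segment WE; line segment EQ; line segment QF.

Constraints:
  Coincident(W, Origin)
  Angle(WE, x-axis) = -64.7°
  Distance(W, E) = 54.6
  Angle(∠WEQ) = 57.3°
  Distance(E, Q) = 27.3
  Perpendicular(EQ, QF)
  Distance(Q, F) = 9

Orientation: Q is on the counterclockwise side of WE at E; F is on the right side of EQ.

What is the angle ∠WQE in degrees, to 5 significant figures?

92.738°

W is at the origin; WE runs at -64.7° with length 54.6, so E = 54.6·(cos -64.7°, sin -64.7°) = (23.334, -49.363). ∠WEQ = 57.3°, so EQ runs at -64.7° + (180° − 57.3°) = 58.000° from the x-axis; with |EQ| = 27.3, Q = E + 27.3·(cos 58.000°, sin 58.000°) = (37.801, -26.211). Then cos ∠WQE = QW·QE / (|QW||QE|), giving 92.738°.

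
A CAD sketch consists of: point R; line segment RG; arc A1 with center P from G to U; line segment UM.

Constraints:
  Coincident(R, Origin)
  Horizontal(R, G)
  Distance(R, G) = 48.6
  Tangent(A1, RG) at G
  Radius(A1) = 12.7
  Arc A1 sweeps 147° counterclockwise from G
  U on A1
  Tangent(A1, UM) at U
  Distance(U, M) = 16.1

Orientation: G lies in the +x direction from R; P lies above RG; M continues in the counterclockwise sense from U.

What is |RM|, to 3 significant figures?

52.9

On A1, G sits at bearing -90° from P; a 147° counterclockwise sweep puts U at bearing 57°, so U = P + 12.7·(cos 57°, sin 57°) = (55.5, 23.4). The tangent condition forces PU to be normal to UM, so UM runs along (−sin 57°, cos 57°); with |UM| = 16.1, M = (42.0, 32.1). Then |RM| = |M − R| = 52.9.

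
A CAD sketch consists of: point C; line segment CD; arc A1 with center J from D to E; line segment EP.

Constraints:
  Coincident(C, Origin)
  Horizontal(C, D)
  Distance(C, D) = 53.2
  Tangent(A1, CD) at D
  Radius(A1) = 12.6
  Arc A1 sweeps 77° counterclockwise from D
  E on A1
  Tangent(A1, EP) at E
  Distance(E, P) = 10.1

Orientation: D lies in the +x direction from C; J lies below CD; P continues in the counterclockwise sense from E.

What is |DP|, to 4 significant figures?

24.42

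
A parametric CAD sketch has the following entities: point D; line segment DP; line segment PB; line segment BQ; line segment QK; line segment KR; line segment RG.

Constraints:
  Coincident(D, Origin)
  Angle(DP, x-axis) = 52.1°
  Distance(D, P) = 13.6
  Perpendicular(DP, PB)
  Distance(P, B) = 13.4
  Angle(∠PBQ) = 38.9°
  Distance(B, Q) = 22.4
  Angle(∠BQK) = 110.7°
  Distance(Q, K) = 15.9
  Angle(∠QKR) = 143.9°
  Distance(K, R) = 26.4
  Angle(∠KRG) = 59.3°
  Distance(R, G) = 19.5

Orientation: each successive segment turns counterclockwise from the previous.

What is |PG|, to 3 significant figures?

18.1

D is at the origin; DP runs at 52.1° with length 13.6, so P = (8.35, 10.7). The perpendicularity gives PB at right angles to DP, so PB runs at 142°; with |PB| = 13.4, B = (-2.22, 19.0). ∠PBQ = 38.9° gives BQ at -76.8° from the x-axis; with |BQ| = 22.4, Q = (2.90, -2.85). ∠BQK = 110.7° gives QK at -7.50° from the x-axis; with |QK| = 15.9, K = (18.7, -4.92). ∠QKR = 143.9° gives KR at 28.6° from the x-axis; with |KR| = 26.4, R = (41.8, 7.72). ∠KRG = 59.3° gives RG at 149° from the x-axis; with |RG| = 19.5, G = (25.1, 17.7). Then |PG| = |G − P| = 18.1.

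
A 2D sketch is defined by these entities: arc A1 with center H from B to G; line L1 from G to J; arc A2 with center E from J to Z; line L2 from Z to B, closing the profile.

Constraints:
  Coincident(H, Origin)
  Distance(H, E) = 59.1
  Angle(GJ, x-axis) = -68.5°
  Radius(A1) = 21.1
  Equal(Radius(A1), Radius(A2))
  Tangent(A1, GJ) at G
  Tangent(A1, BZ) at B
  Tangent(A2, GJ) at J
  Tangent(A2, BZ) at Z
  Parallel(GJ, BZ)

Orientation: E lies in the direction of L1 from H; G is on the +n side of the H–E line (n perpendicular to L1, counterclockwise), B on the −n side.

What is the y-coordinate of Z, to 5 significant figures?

-62.721

The slot axis is L1's direction at -68.5°, so u = (cos -68.5°, sin -68.5°) = (0.36650, -0.93042) and n = (−sin -68.5°, cos -68.5°) = (0.93042, 0.36650). H is at the origin and E lies 59.1 along u from H, so E = 59.1·u = (21.660, -54.988). Tangency of A1 to both parallel lines with radius 21.1 puts G and B at H ± 21.1·n: G = (19.632, 7.7332), B = (-19.632, -7.7332). Equal radii place J and Z the same way about E: J = E + 21.1·n = (41.292, -47.255), Z = E − 21.1·n = (2.0284, -62.721). So Z.y = -62.721.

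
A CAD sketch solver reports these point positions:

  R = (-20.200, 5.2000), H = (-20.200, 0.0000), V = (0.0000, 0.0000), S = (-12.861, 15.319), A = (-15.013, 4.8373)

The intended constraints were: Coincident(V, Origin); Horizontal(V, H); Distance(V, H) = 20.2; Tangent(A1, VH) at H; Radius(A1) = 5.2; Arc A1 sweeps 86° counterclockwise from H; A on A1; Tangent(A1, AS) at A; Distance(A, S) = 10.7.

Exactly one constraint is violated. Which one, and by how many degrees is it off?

Tangent(A1, AS) at A — off by 7.60°.

V = (0.00, 0.00) ✓; V.y = 0.00, H.y = 0.00 ✓; |VH| = 20.20 ✓; ∠(RH, HV) = 90.00° ✓; |RH| = 5.200 ✓; bearing(R→A) − bearing(R→H) = 86.00° ✓; |RA| = 5.200 ✓; ∠(RA, AS) = 97.60° ✗; |AS| = 10.70 ✓.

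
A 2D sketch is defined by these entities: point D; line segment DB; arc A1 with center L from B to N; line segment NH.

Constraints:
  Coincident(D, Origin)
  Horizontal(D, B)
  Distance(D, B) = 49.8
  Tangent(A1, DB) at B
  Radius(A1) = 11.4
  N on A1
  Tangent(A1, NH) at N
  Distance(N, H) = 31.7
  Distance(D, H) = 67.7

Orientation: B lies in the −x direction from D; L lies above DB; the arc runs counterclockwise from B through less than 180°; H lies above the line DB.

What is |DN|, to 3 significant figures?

42.1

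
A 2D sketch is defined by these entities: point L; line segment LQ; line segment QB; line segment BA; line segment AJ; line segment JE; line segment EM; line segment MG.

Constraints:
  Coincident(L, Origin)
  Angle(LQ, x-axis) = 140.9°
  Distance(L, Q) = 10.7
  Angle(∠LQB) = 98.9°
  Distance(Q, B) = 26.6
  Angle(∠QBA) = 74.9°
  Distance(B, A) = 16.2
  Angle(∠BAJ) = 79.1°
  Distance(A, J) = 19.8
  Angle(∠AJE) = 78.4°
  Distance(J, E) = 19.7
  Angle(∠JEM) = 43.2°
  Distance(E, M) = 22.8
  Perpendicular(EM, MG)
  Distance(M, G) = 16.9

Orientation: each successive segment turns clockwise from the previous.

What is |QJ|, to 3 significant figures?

8.33

L is at the origin; LQ runs at 140.9° with length 10.7, so Q = (-8.30, 6.75). ∠LQB = 98.9° gives QB at 59.8° from the x-axis; with |QB| = 26.6, B = (5.08, 29.7). ∠QBA = 74.9° gives BA at -45.3° from the x-axis; with |BA| = 16.2, A = (16.5, 18.2). ∠BAJ = 79.1° gives AJ at -146° from the x-axis; with |AJ| = 19.8, J = (0.0181, 7.21). Then |QJ| = |J − Q| = 8.33.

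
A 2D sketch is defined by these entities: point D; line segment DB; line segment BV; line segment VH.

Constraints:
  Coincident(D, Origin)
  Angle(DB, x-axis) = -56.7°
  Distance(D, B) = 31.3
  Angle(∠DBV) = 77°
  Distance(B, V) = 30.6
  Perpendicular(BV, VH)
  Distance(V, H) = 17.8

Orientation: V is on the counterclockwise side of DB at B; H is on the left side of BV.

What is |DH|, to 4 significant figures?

26.76

D is at the origin; DB runs at -56.7° with length 31.3, so B = 31.3·(cos -56.7°, sin -56.7°) = (17.18, -26.16). ∠DBV = 77.0°, so BV runs at -56.7° + (180° − 77.0°) = 46.30° from the x-axis; with |BV| = 30.6, V = B + 30.6·(cos 46.30°, sin 46.30°) = (38.33, -4.038). BV is perpendicular to VH; with |VH| = 17.8 on the left of BV, H = V + 17.8·(-0.7230, 0.6909) = (25.46, 8.260). Then |DH| = |H − D| = 26.76.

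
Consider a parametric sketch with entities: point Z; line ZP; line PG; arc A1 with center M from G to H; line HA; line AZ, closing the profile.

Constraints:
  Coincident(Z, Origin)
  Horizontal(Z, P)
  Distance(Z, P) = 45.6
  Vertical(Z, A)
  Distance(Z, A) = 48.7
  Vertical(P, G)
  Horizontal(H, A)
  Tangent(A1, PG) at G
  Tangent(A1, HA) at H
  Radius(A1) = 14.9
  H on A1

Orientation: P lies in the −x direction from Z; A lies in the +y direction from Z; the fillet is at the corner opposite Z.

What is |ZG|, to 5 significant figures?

56.761

The virtual corner opposite Z is at (-45.600, 48.700). The tangent condition forces MG to be normal to PG and since A1 is tangent to HA there, MH ⟂ HA, with radius 14.9, so the center M sits 14.9 in from both sides at M = (-30.700, 33.800). That places the tangent points at G = (-45.600, 33.800) on PG and H = (-30.700, 48.700) on HA. Then |ZG| = |G − Z| = 56.761.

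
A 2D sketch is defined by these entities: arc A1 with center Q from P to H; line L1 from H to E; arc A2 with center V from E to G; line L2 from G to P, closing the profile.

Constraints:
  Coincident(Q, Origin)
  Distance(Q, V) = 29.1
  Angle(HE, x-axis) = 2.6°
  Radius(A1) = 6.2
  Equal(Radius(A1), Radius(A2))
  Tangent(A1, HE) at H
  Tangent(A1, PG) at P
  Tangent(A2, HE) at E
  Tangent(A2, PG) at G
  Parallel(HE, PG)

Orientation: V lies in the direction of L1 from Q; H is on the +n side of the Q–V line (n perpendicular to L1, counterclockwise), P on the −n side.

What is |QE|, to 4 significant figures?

29.75

Tangency of A1 to both parallel lines with radius 6.2 puts H and P at Q ± 6.2·n: H = (-0.2813, 6.194), P = (0.2813, -6.194). Equal radii place E and G the same way about V: E = V + 6.2·n = (28.79, 7.514), G = V − 6.2·n = (29.35, -4.874). Then |QE| = |E − Q| = 29.75.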